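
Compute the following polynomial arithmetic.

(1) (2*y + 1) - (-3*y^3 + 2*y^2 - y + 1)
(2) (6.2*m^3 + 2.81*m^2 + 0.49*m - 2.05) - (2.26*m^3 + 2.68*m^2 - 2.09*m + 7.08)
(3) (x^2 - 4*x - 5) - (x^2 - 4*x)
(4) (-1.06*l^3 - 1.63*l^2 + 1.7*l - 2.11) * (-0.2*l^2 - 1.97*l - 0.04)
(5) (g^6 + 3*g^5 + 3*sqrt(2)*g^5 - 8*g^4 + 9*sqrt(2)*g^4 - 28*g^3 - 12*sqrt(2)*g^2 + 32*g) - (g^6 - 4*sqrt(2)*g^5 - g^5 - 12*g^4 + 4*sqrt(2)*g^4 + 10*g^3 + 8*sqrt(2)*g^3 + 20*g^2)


(1) = 3*y^3 - 2*y^2 + 3*y
(2) = 3.94*m^3 + 0.13*m^2 + 2.58*m - 9.13
(3) = -5
(4) = 0.212*l^5 + 2.4142*l^4 + 2.9135*l^3 - 2.8618*l^2 + 4.0887*l + 0.0844
(5) = 4*g^5 + 7*sqrt(2)*g^5 + 4*g^4 + 5*sqrt(2)*g^4 - 38*g^3 - 8*sqrt(2)*g^3 - 20*g^2 - 12*sqrt(2)*g^2 + 32*g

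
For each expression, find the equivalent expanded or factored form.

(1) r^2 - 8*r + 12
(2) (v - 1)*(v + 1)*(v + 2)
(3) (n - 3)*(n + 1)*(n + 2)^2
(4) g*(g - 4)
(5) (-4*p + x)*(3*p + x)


(1) = (r - 6)*(r - 2)
(2) = v^3 + 2*v^2 - v - 2
(3) = n^4 + 2*n^3 - 7*n^2 - 20*n - 12
(4) = g^2 - 4*g
(5) = -12*p^2 - p*x + x^2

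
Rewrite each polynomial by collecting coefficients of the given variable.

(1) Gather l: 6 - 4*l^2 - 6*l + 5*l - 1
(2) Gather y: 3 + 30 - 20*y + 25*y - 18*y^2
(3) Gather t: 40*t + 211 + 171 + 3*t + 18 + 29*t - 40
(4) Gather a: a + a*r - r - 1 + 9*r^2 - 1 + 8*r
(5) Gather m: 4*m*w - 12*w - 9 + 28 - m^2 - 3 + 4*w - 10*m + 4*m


(1) = -4*l^2 - l + 5
(2) = -18*y^2 + 5*y + 33
(3) = 72*t + 360
(4) = a*(r + 1) + 9*r^2 + 7*r - 2
(5) = -m^2 + m*(4*w - 6) - 8*w + 16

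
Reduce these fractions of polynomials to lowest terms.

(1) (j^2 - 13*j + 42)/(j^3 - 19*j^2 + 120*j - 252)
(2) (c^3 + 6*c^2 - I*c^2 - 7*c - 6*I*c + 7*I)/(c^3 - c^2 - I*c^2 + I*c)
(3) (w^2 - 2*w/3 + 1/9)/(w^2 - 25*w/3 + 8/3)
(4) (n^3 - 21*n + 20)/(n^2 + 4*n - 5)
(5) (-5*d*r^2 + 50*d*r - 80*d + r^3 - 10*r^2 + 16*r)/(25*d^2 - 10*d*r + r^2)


(1) = 1/(j - 6)
(2) = (c + 7)/c
(3) = (3*w - 1)/(3*w - 24)
(4) = n - 4
(5) = (r^2 - 10*r + 16)/(-5*d + r)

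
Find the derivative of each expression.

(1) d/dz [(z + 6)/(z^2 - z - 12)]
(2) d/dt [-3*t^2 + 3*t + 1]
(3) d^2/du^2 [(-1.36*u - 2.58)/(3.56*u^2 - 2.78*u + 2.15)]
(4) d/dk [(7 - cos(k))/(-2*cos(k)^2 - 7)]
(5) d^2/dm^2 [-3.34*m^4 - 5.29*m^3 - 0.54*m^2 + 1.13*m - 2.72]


(1) = (z^2 - z - (z + 6)*(2*z - 1) - 12)/(-z^2 + z + 12)^2
(2) = 3 - 6*t
(3) = (-(1.36*u + 2.58)*(7.12*u - 2.78)*(14.24*u - 5.56) + (29.0496*u + 10.808)*(3.56*u^2 - 2.78*u + 2.15))/(3.56*u^2 - 2.78*u + 2.15)^3
(4) = (-28*cos(k) + cos(2*k) - 6)*sin(k)/(cos(2*k) + 8)^2
(5) = -40.08*m^2 - 31.74*m - 1.08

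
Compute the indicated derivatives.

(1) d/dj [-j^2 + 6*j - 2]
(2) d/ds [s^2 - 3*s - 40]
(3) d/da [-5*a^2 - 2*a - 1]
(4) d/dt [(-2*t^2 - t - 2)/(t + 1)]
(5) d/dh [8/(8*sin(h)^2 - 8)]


(1) = 6 - 2*j
(2) = 2*s - 3
(3) = -10*a - 2
(4) = (-2*t^2 - 4*t + 1)/(t^2 + 2*t + 1)
(5) = -2*sin(h)/cos(h)^3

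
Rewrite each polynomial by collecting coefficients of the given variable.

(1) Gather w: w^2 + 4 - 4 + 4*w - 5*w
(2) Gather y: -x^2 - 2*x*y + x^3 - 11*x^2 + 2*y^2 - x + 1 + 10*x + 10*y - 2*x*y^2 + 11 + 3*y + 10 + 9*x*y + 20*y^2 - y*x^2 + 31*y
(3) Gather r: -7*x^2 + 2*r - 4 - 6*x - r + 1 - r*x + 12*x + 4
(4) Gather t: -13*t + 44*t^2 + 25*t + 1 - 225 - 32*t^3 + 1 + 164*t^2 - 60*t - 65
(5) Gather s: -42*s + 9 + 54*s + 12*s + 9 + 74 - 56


(1) = w^2 - w
(2) = x^3 - 12*x^2 + 9*x + y^2*(22 - 2*x) + y*(-x^2 + 7*x + 44) + 22
(3) = r*(1 - x) - 7*x^2 + 6*x + 1
(4) = -32*t^3 + 208*t^2 - 48*t - 288
(5) = 24*s + 36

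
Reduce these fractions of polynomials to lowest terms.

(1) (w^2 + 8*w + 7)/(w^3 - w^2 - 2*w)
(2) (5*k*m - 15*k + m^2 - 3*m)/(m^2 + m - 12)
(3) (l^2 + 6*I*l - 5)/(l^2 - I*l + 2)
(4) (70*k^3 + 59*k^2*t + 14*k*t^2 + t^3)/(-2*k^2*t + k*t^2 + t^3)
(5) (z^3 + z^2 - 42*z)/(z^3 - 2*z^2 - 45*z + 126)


(1) = (w + 7)/(w^2 - 2*w)
(2) = (5*k + m)/(m + 4)
(3) = (l + 5*I)/(l - 2*I)
(4) = (35*k^2 + 12*k*t + t^2)/(-k*t + t^2)
(5) = z/(z - 3)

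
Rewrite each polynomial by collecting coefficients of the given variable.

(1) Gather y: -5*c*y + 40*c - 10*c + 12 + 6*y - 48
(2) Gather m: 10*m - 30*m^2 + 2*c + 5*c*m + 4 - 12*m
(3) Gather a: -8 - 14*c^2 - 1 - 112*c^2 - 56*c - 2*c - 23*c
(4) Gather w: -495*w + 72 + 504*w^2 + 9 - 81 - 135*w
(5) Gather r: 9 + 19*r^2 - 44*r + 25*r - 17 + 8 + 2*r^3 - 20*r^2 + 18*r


(1) = 30*c + y*(6 - 5*c) - 36
(2) = 2*c - 30*m^2 + m*(5*c - 2) + 4
(3) = -126*c^2 - 81*c - 9
(4) = 504*w^2 - 630*w
(5) = 2*r^3 - r^2 - r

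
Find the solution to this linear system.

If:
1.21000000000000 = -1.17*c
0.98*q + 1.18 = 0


Then:
c = -1.03
q = -1.20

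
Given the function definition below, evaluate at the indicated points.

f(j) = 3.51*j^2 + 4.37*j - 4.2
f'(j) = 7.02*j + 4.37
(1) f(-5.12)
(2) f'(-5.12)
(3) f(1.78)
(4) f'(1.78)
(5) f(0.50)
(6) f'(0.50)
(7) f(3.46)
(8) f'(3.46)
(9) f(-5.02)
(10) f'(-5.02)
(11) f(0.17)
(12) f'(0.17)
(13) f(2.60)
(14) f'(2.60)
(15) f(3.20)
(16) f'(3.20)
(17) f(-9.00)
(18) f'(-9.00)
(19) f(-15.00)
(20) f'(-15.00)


(1) = 65.44
(2) = -31.57
(3) = 14.70
(4) = 16.87
(5) = -1.14
(6) = 7.88
(7) = 52.94
(8) = 28.66
(9) = 62.32
(10) = -30.87
(11) = -3.36
(12) = 5.56
(13) = 30.89
(14) = 22.62
(15) = 45.73
(16) = 26.83
(17) = 240.78
(18) = -58.81
(19) = 720.00
(20) = -100.93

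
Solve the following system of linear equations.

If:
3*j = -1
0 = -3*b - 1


Then:
b = -1/3
j = -1/3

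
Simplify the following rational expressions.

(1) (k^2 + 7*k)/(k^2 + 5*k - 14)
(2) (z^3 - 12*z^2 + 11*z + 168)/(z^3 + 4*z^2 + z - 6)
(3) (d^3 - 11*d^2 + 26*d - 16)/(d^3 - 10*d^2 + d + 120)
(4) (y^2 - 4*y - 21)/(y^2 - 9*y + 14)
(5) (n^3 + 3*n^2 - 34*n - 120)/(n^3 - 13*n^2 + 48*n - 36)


(1) = k/(k - 2)
(2) = (z^2 - 15*z + 56)/(z^2 + z - 2)
(3) = (d^2 - 3*d + 2)/(d^2 - 2*d - 15)
(4) = (y + 3)/(y - 2)
(5) = (n^2 + 9*n + 20)/(n^2 - 7*n + 6)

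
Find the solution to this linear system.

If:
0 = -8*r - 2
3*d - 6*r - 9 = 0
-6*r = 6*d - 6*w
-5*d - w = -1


Then:
No Solution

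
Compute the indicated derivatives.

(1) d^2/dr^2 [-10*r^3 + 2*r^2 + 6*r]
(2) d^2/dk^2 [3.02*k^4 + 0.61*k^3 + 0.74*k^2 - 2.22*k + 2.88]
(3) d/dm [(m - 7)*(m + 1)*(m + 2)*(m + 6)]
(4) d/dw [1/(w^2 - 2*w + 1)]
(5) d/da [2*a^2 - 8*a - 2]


(1) = 4 - 60*r
(2) = 36.24*k^2 + 3.66*k + 1.48
(3) = 4*m^3 + 6*m^2 - 86*m - 128
(4) = 2*(1 - w)/(w^2 - 2*w + 1)^2
(5) = 4*a - 8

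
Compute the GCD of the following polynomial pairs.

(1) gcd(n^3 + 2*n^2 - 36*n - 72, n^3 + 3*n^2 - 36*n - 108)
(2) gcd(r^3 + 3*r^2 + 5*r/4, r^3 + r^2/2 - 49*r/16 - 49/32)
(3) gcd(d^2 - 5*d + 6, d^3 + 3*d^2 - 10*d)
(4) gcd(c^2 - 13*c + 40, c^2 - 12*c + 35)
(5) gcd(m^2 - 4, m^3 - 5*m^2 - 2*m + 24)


(1) = n^2 - 36
(2) = gcd(r*(r + 1/2)*(r + 5/2), (r - 7/4)*(r + 1/2)*(r + 7/4)) = r + 1/2
(3) = gcd((d - 3)*(d - 2), d*(d - 2)*(d + 5)) = d - 2
(4) = c - 5
(5) = m + 2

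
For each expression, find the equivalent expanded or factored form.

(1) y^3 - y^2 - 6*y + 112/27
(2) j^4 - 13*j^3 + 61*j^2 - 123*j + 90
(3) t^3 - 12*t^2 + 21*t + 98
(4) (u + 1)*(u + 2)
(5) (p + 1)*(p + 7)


(1) = (y - 8/3)*(y - 2/3)*(y + 7/3)
(2) = (j - 5)*(j - 3)^2*(j - 2)
(3) = (t - 7)^2*(t + 2)
(4) = u^2 + 3*u + 2
(5) = p^2 + 8*p + 7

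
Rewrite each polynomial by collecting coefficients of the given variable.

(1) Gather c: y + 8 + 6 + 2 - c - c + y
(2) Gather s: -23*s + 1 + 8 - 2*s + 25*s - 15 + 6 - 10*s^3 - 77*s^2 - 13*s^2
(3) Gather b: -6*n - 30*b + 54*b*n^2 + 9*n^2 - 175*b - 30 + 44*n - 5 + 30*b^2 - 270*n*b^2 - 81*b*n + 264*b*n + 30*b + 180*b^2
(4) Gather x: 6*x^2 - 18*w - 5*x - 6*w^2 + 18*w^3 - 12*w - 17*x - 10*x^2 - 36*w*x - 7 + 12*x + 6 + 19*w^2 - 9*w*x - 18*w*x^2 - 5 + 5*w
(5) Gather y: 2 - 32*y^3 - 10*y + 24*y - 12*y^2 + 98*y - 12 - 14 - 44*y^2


(1) = -2*c + 2*y + 16
(2) = -10*s^3 - 90*s^2
(3) = b^2*(210 - 270*n) + b*(54*n^2 + 183*n - 175) + 9*n^2 + 38*n - 35
(4) = 18*w^3 + 13*w^2 - 25*w + x^2*(-18*w - 4) + x*(-45*w - 10) - 6
(5) = -32*y^3 - 56*y^2 + 112*y - 24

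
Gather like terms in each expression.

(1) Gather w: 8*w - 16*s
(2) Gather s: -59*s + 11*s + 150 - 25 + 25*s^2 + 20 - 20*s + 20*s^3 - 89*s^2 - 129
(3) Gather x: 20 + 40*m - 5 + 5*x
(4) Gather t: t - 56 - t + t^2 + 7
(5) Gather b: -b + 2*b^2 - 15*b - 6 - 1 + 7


(1) = -16*s + 8*w
(2) = 20*s^3 - 64*s^2 - 68*s + 16
(3) = 40*m + 5*x + 15
(4) = t^2 - 49
(5) = 2*b^2 - 16*b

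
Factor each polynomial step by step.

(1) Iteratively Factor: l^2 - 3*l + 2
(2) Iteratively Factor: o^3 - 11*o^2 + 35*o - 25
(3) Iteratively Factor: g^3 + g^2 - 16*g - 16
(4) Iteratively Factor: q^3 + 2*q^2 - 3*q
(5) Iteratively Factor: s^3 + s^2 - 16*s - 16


(1) = (l - 2)*(l - 1)
(2) = (o - 5)*(o^2 - 6*o + 5) = (o - 5)*(o - 1)*(o - 5)
(3) = (g + 4)*(g^2 - 3*g - 4) = (g - 4)*(g + 4)*(g + 1)
(4) = (q + 3)*(q^2 - q) = q*(q + 3)*(q - 1)
(5) = (s + 4)*(s^2 - 3*s - 4) = (s + 1)*(s + 4)*(s - 4)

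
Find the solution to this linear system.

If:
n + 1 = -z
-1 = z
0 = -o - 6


Then:
n = 0
o = -6
z = -1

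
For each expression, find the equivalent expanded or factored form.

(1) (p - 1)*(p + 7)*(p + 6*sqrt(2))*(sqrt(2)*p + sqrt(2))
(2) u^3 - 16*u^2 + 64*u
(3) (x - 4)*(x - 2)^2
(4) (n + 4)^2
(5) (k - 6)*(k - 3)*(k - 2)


(1) = sqrt(2)*p^4 + 7*sqrt(2)*p^3 + 12*p^3 - sqrt(2)*p^2 + 84*p^2 - 12*p - 7*sqrt(2)*p - 84
(2) = u*(u - 8)^2
(3) = x^3 - 8*x^2 + 20*x - 16
(4) = n^2 + 8*n + 16
(5) = k^3 - 11*k^2 + 36*k - 36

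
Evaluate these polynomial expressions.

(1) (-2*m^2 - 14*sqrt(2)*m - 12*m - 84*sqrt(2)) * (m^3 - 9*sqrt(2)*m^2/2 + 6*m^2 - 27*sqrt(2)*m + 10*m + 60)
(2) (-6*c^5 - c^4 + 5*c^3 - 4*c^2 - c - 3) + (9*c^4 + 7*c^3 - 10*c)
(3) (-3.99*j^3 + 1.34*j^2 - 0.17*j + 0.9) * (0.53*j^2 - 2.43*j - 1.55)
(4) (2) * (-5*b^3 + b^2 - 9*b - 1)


(1) = -2*m^5 - 24*m^4 - 5*sqrt(2)*m^4 - 60*sqrt(2)*m^3 + 34*m^3 - 320*sqrt(2)*m^2 + 1272*m^2 - 1680*sqrt(2)*m + 3816*m - 5040*sqrt(2)
(2) = -6*c^5 + 8*c^4 + 12*c^3 - 4*c^2 - 11*c - 3
(3) = -2.1147*j^5 + 10.4059*j^4 + 2.8382*j^3 - 1.1869*j^2 - 1.9235*j - 1.395
(4) = -10*b^3 + 2*b^2 - 18*b - 2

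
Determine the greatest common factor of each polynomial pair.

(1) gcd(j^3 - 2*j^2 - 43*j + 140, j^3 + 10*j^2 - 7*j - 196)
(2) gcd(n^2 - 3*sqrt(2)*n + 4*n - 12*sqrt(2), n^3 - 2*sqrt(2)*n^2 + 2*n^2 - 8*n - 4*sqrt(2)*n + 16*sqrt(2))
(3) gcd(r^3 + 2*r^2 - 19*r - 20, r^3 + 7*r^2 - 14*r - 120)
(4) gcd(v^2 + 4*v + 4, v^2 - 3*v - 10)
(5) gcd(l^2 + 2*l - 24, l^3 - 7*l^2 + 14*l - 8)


(1) = gcd((j - 5)*(j - 4)*(j + 7), (j - 4)*(j + 7)^2) = j^2 + 3*j - 28
(2) = n + 4
(3) = r^2 + r - 20
(4) = gcd((v + 2)^2, (v - 5)*(v + 2)) = v + 2
(5) = l - 4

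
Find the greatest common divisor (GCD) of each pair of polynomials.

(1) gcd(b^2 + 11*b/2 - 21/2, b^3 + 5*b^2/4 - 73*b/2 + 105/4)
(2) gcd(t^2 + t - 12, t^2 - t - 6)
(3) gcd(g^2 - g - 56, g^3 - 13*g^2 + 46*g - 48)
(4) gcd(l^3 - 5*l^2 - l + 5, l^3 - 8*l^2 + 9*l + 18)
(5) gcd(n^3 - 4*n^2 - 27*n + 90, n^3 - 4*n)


(1) = gcd((b - 3/2)*(b + 7), (b - 5)*(b - 3/4)*(b + 7)) = b + 7
(2) = t - 3
(3) = gcd((g - 8)*(g + 7), (g - 8)*(g - 3)*(g - 2)) = g - 8
(4) = gcd((l - 5)*(l - 1)*(l + 1), (l - 6)*(l - 3)*(l + 1)) = l + 1
(5) = gcd((n - 6)*(n - 3)*(n + 5), n*(n - 2)*(n + 2)) = 1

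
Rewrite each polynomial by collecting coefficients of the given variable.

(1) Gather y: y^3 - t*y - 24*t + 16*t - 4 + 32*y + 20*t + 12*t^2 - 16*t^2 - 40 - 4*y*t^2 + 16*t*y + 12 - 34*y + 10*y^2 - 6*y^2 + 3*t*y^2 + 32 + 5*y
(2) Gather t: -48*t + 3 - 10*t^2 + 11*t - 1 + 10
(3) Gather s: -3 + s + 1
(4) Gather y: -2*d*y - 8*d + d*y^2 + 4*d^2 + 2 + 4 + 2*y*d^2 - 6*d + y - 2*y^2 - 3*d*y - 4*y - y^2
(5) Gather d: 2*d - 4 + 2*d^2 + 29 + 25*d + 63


(1) = -4*t^2 + 12*t + y^3 + y^2*(3*t + 4) + y*(-4*t^2 + 15*t + 3)
(2) = -10*t^2 - 37*t + 12
(3) = s - 2
(4) = 4*d^2 - 14*d + y^2*(d - 3) + y*(2*d^2 - 5*d - 3) + 6
(5) = 2*d^2 + 27*d + 88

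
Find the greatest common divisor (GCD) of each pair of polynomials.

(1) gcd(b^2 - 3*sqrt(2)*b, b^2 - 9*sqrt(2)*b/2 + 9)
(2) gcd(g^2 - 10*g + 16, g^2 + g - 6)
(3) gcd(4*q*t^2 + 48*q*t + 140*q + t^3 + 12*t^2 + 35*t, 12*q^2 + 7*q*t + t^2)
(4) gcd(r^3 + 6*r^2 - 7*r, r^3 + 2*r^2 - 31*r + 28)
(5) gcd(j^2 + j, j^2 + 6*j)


(1) = b - 3*sqrt(2)
(2) = g - 2
(3) = 4*q + t
(4) = r^2 + 6*r - 7
(5) = gcd(j*(j + 1), j*(j + 6)) = j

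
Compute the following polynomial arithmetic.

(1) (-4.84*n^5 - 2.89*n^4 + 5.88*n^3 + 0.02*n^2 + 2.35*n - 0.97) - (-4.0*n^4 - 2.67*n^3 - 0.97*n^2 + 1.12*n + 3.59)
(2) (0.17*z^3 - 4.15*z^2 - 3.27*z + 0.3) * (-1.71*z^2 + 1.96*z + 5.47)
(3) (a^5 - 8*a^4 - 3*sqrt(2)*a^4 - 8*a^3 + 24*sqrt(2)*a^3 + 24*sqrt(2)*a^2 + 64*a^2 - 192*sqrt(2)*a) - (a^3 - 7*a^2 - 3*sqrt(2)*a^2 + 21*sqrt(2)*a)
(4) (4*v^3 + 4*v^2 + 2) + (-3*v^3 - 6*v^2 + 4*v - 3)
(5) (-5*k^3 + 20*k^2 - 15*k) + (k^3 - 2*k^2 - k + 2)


(1) = -4.84*n^5 + 1.11*n^4 + 8.55*n^3 + 0.99*n^2 + 1.23*n - 4.56
(2) = -0.2907*z^5 + 7.4297*z^4 - 1.6124*z^3 - 29.6227*z^2 - 17.2989*z + 1.641
(3) = a^5 - 8*a^4 - 3*sqrt(2)*a^4 - 9*a^3 + 24*sqrt(2)*a^3 + 27*sqrt(2)*a^2 + 71*a^2 - 213*sqrt(2)*a
(4) = v^3 - 2*v^2 + 4*v - 1
(5) = -4*k^3 + 18*k^2 - 16*k + 2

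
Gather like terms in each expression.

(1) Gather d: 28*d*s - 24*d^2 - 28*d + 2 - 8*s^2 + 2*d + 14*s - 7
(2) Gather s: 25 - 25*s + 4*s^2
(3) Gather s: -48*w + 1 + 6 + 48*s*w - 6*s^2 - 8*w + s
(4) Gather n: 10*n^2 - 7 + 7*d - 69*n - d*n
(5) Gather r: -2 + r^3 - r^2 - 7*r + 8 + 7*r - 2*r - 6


(1) = -24*d^2 + d*(28*s - 26) - 8*s^2 + 14*s - 5
(2) = 4*s^2 - 25*s + 25
(3) = -6*s^2 + s*(48*w + 1) - 56*w + 7
(4) = 7*d + 10*n^2 + n*(-d - 69) - 7
(5) = r^3 - r^2 - 2*r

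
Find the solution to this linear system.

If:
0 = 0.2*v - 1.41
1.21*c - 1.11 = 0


Then:
c = 0.92
v = 7.05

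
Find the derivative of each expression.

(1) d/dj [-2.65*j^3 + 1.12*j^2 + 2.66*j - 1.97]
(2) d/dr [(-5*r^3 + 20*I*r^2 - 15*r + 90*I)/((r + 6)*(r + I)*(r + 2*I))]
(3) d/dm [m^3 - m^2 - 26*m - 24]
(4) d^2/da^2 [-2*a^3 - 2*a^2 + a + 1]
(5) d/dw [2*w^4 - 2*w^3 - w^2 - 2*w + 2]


(1) = -7.95*j^2 + 2.24*j + 2.66
(2) = (r^2*(-30 - 35*I) + r*(-90 - 60*I) - 450 - 45*I)/(r^4 + r^3*(12 + 2*I) + r^2*(35 + 24*I) + r*(-12 + 72*I) - 36)
(3) = 3*m^2 - 2*m - 26
(4) = -12*a - 4
(5) = 8*w^3 - 6*w^2 - 2*w - 2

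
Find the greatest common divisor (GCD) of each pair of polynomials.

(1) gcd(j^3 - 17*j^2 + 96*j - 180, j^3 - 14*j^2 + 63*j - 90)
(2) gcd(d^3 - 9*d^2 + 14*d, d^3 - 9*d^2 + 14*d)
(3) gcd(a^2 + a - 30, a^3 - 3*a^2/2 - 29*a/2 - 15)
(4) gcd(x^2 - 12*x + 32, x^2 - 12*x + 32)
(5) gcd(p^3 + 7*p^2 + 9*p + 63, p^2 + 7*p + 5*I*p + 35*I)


(1) = gcd((j - 6)^2*(j - 5), (j - 6)*(j - 5)*(j - 3)) = j^2 - 11*j + 30
(2) = d^3 - 9*d^2 + 14*d
(3) = a - 5
(4) = x^2 - 12*x + 32
(5) = gcd((p + 7)*(p - 3*I)*(p + 3*I), (p + 7)*(p + 5*I)) = p + 7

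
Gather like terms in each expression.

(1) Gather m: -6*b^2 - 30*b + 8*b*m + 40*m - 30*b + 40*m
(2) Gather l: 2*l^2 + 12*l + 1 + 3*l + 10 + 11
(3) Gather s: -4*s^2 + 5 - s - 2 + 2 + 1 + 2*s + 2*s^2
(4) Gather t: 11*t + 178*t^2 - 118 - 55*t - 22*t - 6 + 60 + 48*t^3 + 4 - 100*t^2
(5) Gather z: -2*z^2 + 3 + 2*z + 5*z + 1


(1) = -6*b^2 - 60*b + m*(8*b + 80)
(2) = 2*l^2 + 15*l + 22
(3) = -2*s^2 + s + 6
(4) = 48*t^3 + 78*t^2 - 66*t - 60
(5) = -2*z^2 + 7*z + 4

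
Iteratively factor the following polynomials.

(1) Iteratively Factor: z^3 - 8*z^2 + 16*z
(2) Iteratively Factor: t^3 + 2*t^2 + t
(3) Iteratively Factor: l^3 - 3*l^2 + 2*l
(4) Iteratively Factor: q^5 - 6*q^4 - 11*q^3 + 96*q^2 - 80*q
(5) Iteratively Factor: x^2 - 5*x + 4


(1) = (z - 4)*(z^2 - 4*z) = z*(z - 4)*(z - 4)
(2) = (t)*(t^2 + 2*t + 1) = t*(t + 1)*(t + 1)
(3) = (l - 2)*(l^2 - l) = l*(l - 2)*(l - 1)
(4) = (q)*(q^4 - 6*q^3 - 11*q^2 + 96*q - 80) = q*(q - 5)*(q^3 - q^2 - 16*q + 16) = q*(q - 5)*(q + 4)*(q^2 - 5*q + 4) = q*(q - 5)*(q - 1)*(q + 4)*(q - 4)
(5) = (x - 1)*(x - 4)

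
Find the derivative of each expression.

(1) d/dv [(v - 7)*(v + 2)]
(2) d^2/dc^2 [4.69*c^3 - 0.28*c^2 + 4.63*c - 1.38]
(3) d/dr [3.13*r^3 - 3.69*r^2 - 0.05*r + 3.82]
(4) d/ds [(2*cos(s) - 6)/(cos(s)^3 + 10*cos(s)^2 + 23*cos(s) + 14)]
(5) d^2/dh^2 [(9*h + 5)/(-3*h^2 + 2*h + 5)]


(1) = 2*v - 5
(2) = 28.14*c - 0.56
(3) = 9.39*r^2 - 7.38*r - 0.05
(4) = (-117*cos(s) + cos(2*s) + cos(3*s) - 165)*sin(s)/(cos(s)^3 + 10*cos(s)^2 + 23*cos(s) + 14)^2
(5) = 2*(4*(3*h - 1)^2*(9*h + 5) + 3*(27*h - 1)*(-3*h^2 + 2*h + 5))/(-3*h^2 + 2*h + 5)^3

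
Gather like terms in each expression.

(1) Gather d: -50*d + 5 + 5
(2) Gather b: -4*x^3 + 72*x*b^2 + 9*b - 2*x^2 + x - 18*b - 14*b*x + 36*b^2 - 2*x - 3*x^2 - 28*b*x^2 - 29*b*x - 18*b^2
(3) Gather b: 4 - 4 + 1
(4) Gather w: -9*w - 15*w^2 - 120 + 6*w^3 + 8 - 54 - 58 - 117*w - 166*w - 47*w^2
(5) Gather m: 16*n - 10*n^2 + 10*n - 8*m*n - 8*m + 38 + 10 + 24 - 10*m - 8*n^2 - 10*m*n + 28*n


(1) = 10 - 50*d
(2) = b^2*(72*x + 18) + b*(-28*x^2 - 43*x - 9) - 4*x^3 - 5*x^2 - x
(3) = 1
(4) = 6*w^3 - 62*w^2 - 292*w - 224
(5) = m*(-18*n - 18) - 18*n^2 + 54*n + 72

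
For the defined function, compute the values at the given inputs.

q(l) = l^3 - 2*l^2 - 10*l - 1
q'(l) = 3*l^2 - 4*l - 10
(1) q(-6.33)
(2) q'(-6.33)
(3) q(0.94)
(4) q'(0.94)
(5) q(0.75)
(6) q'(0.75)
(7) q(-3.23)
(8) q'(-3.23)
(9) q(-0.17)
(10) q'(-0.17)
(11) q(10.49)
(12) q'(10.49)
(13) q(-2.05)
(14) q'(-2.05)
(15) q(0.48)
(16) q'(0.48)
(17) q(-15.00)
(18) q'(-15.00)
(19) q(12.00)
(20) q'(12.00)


(1) = -271.47
(2) = 135.53
(3) = -11.34
(4) = -11.11
(5) = -9.20
(6) = -11.31
(7) = -23.26
(8) = 34.22
(9) = 0.64
(10) = -9.23
(11) = 828.34
(12) = 278.16
(13) = 2.48
(14) = 10.81
(15) = -6.15
(16) = -11.23
(17) = -3676.00
(18) = 725.00
(19) = 1319.00
(20) = 374.00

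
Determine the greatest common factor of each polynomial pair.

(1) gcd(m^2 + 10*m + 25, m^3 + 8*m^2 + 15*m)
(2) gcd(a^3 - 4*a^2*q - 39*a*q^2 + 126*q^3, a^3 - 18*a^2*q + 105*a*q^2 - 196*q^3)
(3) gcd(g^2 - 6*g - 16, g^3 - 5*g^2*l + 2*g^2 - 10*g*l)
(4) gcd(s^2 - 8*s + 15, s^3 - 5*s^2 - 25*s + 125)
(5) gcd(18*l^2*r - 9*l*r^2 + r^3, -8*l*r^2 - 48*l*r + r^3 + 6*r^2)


(1) = m + 5
(2) = gcd((a - 7*q)*(a - 3*q)*(a + 6*q), (a - 7*q)^2*(a - 4*q)) = -a + 7*q
(3) = g + 2
(4) = s - 5
(5) = r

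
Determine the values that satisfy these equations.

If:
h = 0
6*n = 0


Then:
h = 0
n = 0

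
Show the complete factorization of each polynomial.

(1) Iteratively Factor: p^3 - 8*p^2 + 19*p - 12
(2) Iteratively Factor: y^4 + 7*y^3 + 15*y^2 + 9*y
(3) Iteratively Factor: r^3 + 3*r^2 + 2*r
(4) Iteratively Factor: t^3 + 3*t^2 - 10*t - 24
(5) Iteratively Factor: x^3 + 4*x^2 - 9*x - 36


(1) = (p - 4)*(p^2 - 4*p + 3) = (p - 4)*(p - 3)*(p - 1)
(2) = (y)*(y^3 + 7*y^2 + 15*y + 9) = y*(y + 1)*(y^2 + 6*y + 9) = y*(y + 1)*(y + 3)*(y + 3)
(3) = (r)*(r^2 + 3*r + 2) = r*(r + 1)*(r + 2)
(4) = (t + 2)*(t^2 + t - 12) = (t - 3)*(t + 2)*(t + 4)
(5) = (x + 4)*(x^2 - 9) = (x + 3)*(x + 4)*(x - 3)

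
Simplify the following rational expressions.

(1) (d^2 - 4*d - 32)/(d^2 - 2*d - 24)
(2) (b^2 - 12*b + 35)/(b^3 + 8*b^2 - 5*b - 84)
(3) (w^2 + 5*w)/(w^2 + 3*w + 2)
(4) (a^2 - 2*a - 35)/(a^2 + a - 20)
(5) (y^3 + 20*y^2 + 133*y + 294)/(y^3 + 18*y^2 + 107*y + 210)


(1) = (d - 8)/(d - 6)
(2) = (b^2 - 12*b + 35)/(b^3 + 8*b^2 - 5*b - 84)
(3) = (w^2 + 5*w)/(w^2 + 3*w + 2)
(4) = (a - 7)/(a - 4)
(5) = (y + 7)/(y + 5)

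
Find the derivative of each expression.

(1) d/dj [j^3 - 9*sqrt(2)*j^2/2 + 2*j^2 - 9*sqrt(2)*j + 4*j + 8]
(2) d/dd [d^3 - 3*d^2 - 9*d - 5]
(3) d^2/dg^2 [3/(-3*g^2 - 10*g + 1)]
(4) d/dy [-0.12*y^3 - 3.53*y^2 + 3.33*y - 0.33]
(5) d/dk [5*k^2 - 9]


(1) = 3*j^2 - 9*sqrt(2)*j + 4*j - 9*sqrt(2) + 4
(2) = 3*d^2 - 6*d - 9
(3) = 6*(9*g^2 + 30*g - 4*(3*g + 5)^2 - 3)/(3*g^2 + 10*g - 1)^3
(4) = -0.36*y^2 - 7.06*y + 3.33
(5) = 10*k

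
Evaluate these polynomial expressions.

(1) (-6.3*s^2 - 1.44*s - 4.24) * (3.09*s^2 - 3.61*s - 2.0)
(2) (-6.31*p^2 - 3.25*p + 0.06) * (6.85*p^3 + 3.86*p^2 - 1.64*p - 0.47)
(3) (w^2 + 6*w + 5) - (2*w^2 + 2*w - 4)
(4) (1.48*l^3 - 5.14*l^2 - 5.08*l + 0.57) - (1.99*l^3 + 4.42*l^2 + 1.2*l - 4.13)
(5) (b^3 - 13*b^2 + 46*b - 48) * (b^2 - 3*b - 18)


(1) = -19.467*s^4 + 18.2934*s^3 + 4.6968*s^2 + 18.1864*s + 8.48
(2) = -43.2235*p^5 - 46.6191*p^4 - 1.7856*p^3 + 8.5273*p^2 + 1.4291*p - 0.0282
(3) = -w^2 + 4*w + 9
(4) = -0.51*l^3 - 9.56*l^2 - 6.28*l + 4.7
(5) = b^5 - 16*b^4 + 67*b^3 + 48*b^2 - 684*b + 864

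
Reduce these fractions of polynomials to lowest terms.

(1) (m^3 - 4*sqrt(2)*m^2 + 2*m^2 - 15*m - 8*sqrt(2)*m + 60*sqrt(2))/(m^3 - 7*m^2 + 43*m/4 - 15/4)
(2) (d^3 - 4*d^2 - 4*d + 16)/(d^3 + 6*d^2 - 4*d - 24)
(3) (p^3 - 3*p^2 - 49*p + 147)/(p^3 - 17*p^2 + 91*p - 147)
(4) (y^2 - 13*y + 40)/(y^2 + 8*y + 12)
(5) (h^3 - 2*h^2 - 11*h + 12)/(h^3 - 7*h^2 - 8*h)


(1) = (4*m^3 + m^2*(8 - 16*sqrt(2)) + m*(-60 - 32*sqrt(2)) + 240*sqrt(2))/(4*m^3 - 28*m^2 + 43*m - 15)
(2) = (d - 4)/(d + 6)
(3) = (p + 7)/(p - 7)
(4) = (y^2 - 13*y + 40)/(y^2 + 8*y + 12)
(5) = (h^3 - 2*h^2 - 11*h + 12)/(h^3 - 7*h^2 - 8*h)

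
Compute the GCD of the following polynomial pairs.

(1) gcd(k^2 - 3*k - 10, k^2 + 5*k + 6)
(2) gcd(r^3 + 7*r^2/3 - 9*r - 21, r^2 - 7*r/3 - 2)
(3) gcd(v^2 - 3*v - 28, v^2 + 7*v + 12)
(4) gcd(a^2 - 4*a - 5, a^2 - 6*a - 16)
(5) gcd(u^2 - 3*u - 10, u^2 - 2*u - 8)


(1) = k + 2
(2) = r - 3
(3) = v + 4
(4) = gcd((a - 5)*(a + 1), (a - 8)*(a + 2)) = 1
(5) = gcd((u - 5)*(u + 2), (u - 4)*(u + 2)) = u + 2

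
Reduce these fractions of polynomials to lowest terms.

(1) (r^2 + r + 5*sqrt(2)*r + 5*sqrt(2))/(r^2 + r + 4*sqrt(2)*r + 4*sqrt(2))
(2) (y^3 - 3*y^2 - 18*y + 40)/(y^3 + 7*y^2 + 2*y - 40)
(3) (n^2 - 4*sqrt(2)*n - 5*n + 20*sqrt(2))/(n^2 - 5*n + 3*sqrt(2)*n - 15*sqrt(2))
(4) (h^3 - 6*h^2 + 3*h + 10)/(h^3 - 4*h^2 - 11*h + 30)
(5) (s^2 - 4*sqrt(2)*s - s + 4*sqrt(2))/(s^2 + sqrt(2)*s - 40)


(1) = (r + 5*sqrt(2))/(r + 4*sqrt(2))
(2) = (y - 5)/(y + 5)
(3) = (n - 4*sqrt(2))/(n + 3*sqrt(2))
(4) = (h + 1)/(h + 3)
(5) = (s - 1)/(s + 5*sqrt(2))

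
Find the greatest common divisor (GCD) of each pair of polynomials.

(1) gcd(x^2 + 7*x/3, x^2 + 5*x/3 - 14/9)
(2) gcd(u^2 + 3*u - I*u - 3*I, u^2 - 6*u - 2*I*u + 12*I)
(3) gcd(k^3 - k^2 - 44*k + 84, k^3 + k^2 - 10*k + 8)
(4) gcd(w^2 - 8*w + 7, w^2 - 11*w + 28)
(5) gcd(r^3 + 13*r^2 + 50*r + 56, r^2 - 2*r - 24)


(1) = x + 7/3
(2) = gcd((u + 3)*(u - I), (u - 6)*(u - 2*I)) = 1
(3) = k - 2
(4) = gcd((w - 7)*(w - 1), (w - 7)*(w - 4)) = w - 7
(5) = r + 4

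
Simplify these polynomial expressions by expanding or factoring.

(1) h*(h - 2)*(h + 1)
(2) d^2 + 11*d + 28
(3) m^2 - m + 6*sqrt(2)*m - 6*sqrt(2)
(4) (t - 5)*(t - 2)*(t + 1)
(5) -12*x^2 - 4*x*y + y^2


(1) = h^3 - h^2 - 2*h
(2) = (d + 4)*(d + 7)
(3) = (m - 1)*(m + 6*sqrt(2))
(4) = t^3 - 6*t^2 + 3*t + 10
(5) = (-6*x + y)*(2*x + y)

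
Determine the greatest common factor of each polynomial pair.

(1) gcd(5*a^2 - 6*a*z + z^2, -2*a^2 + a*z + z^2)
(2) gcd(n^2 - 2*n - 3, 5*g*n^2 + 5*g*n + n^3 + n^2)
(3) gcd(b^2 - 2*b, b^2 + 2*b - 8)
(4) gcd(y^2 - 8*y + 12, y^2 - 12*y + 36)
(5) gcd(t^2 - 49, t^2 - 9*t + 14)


(1) = gcd((-5*a + z)*(-a + z), (-a + z)*(2*a + z)) = -a + z
(2) = gcd((n - 3)*(n + 1), n*(5*g + n)*(n + 1)) = n + 1
(3) = b - 2
(4) = y - 6
(5) = gcd((t - 7)*(t + 7), (t - 7)*(t - 2)) = t - 7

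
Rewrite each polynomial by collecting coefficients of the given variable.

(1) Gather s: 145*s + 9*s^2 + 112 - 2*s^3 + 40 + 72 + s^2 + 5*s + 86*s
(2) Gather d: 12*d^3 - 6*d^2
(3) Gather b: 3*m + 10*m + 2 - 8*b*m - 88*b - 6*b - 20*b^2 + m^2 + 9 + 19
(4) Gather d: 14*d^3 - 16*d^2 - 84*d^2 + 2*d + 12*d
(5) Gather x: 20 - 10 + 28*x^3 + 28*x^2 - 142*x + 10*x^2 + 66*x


(1) = -2*s^3 + 10*s^2 + 236*s + 224
(2) = 12*d^3 - 6*d^2
(3) = -20*b^2 + b*(-8*m - 94) + m^2 + 13*m + 30
(4) = 14*d^3 - 100*d^2 + 14*d
(5) = 28*x^3 + 38*x^2 - 76*x + 10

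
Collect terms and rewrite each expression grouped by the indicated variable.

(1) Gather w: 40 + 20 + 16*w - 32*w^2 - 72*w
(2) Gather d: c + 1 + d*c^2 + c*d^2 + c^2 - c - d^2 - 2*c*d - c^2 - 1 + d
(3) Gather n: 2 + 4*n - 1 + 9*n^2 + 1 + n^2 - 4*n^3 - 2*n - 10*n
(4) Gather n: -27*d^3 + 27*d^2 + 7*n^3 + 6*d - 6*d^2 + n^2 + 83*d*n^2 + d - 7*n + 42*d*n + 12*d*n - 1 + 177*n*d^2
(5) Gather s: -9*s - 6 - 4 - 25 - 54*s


(1) = -32*w^2 - 56*w + 60
(2) = d^2*(c - 1) + d*(c^2 - 2*c + 1)
(3) = -4*n^3 + 10*n^2 - 8*n + 2
(4) = -27*d^3 + 21*d^2 + 7*d + 7*n^3 + n^2*(83*d + 1) + n*(177*d^2 + 54*d - 7) - 1
(5) = -63*s - 35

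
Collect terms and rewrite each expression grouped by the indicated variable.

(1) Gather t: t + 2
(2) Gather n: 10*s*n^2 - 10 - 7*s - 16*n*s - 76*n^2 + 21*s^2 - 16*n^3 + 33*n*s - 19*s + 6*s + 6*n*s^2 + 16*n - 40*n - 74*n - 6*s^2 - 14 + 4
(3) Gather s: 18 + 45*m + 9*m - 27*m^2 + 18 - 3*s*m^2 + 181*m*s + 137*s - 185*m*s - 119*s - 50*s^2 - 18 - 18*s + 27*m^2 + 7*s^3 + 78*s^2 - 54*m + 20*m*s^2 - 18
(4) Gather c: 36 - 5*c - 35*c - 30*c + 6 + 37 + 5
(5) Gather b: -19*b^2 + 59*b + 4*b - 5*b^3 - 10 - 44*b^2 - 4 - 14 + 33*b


(1) = t + 2
(2) = -16*n^3 + n^2*(10*s - 76) + n*(6*s^2 + 17*s - 98) + 15*s^2 - 20*s - 20
(3) = 7*s^3 + s^2*(20*m + 28) + s*(-3*m^2 - 4*m)
(4) = 84 - 70*c
(5) = -5*b^3 - 63*b^2 + 96*b - 28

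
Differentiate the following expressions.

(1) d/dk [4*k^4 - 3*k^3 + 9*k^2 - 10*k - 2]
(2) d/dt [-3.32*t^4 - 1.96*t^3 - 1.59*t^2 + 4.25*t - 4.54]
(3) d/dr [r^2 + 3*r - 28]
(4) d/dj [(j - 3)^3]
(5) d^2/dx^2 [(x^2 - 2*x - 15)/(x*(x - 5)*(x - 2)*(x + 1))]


(1) = 16*k^3 - 9*k^2 + 18*k - 10
(2) = -13.28*t^3 - 5.88*t^2 - 3.18*t + 4.25
(3) = 2*r + 3
(4) = 3*(j - 3)^2
(5) = 6*(x^5 + 5*x^4 - 7*x^3 - 3*x^2 + 6*x + 4)/(x^3*(x^6 - 3*x^5 - 3*x^4 + 11*x^3 + 6*x^2 - 12*x - 8))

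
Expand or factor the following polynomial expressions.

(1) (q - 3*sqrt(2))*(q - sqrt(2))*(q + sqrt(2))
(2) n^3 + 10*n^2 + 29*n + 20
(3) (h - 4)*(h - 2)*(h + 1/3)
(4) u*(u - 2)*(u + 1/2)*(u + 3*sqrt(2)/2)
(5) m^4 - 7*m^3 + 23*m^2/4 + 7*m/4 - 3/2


(1) = q^3 - 3*sqrt(2)*q^2 - 2*q + 6*sqrt(2)
(2) = (n + 1)*(n + 4)*(n + 5)
(3) = h^3 - 17*h^2/3 + 6*h + 8/3
(4) = u^4 - 3*u^3/2 + 3*sqrt(2)*u^3/2 - 9*sqrt(2)*u^2/4 - u^2 - 3*sqrt(2)*u/2
(5) = (m - 6)*(m - 1)*(m - 1/2)*(m + 1/2)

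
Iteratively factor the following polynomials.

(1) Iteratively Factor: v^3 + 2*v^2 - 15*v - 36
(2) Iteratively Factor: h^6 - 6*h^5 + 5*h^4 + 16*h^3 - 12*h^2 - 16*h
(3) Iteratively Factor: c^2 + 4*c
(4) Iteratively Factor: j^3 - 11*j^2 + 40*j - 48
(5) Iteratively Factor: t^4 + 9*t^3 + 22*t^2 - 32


(1) = (v + 3)*(v^2 - v - 12) = (v + 3)^2*(v - 4)
(2) = (h - 4)*(h^5 - 2*h^4 - 3*h^3 + 4*h^2 + 4*h) = (h - 4)*(h - 2)*(h^4 - 3*h^2 - 2*h) = h*(h - 4)*(h - 2)*(h^3 - 3*h - 2) = h*(h - 4)*(h - 2)*(h + 1)*(h^2 - h - 2) = h*(h - 4)*(h - 2)^2*(h + 1)*(h + 1)
(3) = (c)*(c + 4)
(4) = (j - 3)*(j^2 - 8*j + 16) = (j - 4)*(j - 3)*(j - 4)
(5) = (t + 4)*(t^3 + 5*t^2 + 2*t - 8) = (t - 1)*(t + 4)*(t^2 + 6*t + 8) = (t - 1)*(t + 2)*(t + 4)*(t + 4)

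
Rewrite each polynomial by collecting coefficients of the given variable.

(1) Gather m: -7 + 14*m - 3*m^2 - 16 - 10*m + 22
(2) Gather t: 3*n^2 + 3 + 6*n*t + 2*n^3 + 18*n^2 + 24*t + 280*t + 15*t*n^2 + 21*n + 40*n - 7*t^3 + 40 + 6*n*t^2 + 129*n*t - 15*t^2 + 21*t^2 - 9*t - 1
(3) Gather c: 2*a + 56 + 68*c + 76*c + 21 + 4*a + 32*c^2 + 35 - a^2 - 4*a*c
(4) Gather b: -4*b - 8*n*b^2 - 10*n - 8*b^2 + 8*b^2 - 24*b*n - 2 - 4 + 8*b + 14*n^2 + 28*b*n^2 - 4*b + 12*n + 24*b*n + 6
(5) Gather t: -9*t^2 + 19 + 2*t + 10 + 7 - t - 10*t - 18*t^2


(1) = -3*m^2 + 4*m - 1
(2) = 2*n^3 + 21*n^2 + 61*n - 7*t^3 + t^2*(6*n + 6) + t*(15*n^2 + 135*n + 295) + 42
(3) = -a^2 + 6*a + 32*c^2 + c*(144 - 4*a) + 112
(4) = -8*b^2*n + 28*b*n^2 + 14*n^2 + 2*n
(5) = -27*t^2 - 9*t + 36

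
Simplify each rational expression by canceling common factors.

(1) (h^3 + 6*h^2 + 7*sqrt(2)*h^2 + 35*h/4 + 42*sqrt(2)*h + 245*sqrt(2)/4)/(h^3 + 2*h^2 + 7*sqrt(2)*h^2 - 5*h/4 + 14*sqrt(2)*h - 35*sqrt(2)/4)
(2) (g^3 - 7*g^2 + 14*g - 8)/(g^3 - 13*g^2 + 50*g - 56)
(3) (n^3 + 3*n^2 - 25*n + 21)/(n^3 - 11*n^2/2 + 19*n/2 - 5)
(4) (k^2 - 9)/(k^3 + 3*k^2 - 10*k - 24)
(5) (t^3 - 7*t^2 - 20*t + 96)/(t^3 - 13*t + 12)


(1) = (16*h + 56)/(16*h - 8)
(2) = (g - 1)/(g - 7)
(3) = (2*n^2 + 8*n - 42)/(2*n^2 - 9*n + 10)
(4) = (k + 3)/(k^2 + 6*k + 8)
(5) = (t - 8)/(t - 1)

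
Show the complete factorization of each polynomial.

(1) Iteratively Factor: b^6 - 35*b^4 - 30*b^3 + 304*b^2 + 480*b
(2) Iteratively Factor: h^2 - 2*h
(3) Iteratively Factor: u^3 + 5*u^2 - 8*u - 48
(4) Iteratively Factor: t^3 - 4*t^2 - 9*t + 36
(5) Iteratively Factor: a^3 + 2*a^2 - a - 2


(1) = (b + 3)*(b^5 - 3*b^4 - 26*b^3 + 48*b^2 + 160*b) = (b + 2)*(b + 3)*(b^4 - 5*b^3 - 16*b^2 + 80*b) = (b + 2)*(b + 3)*(b + 4)*(b^3 - 9*b^2 + 20*b) = (b - 4)*(b + 2)*(b + 3)*(b + 4)*(b^2 - 5*b) = (b - 5)*(b - 4)*(b + 2)*(b + 3)*(b + 4)*(b)
(2) = (h)*(h - 2)
(3) = (u + 4)*(u^2 + u - 12) = (u - 3)*(u + 4)*(u + 4)
(4) = (t - 3)*(t^2 - t - 12) = (t - 3)*(t + 3)*(t - 4)
(5) = (a + 2)*(a^2 - 1) = (a - 1)*(a + 2)*(a + 1)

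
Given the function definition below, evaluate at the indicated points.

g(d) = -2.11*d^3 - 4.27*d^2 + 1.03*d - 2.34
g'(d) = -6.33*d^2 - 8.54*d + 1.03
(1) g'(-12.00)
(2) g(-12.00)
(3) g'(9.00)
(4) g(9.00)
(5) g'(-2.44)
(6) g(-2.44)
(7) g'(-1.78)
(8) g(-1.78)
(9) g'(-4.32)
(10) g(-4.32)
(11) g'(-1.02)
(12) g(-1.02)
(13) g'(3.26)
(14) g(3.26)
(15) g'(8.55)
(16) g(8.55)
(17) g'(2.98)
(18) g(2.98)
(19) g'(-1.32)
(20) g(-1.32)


(1) = -808.01
(2) = 3016.50
(3) = -588.56
(4) = -1877.13
(5) = -15.82
(6) = 0.38
(7) = -3.82
(8) = -5.80
(9) = -80.21
(10) = 83.63
(11) = 3.16
(12) = -5.59
(13) = -94.08
(14) = -117.47
(15) = -534.73
(16) = -1624.49
(17) = -80.63
(18) = -93.03
(19) = 1.27
(20) = -6.29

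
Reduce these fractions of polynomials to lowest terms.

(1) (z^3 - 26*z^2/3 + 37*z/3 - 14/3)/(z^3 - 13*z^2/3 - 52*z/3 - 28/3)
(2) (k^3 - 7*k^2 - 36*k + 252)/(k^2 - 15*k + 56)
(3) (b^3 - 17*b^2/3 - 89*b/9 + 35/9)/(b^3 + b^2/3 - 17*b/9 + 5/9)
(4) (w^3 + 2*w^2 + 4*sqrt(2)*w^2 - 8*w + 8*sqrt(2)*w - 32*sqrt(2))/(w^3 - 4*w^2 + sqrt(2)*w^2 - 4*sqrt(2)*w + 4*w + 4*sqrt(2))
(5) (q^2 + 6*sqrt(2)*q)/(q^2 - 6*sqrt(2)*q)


(1) = (3*z^2 - 5*z + 2)/(3*z^2 + 8*z + 4)
(2) = (k^2 - 36)/(k - 8)
(3) = (b - 7)/(b - 1)
(4) = (w^2 + w*(4 + 4*sqrt(2)) + 16*sqrt(2))/(w^2 + w*(-2 + sqrt(2)) - 2*sqrt(2))
(5) = (q + 6*sqrt(2))/(q - 6*sqrt(2))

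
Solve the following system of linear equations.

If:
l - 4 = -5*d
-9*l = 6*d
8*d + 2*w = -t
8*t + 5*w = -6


Then:
d = 12/13
l = -8/13
t = 324/143
w = -690/143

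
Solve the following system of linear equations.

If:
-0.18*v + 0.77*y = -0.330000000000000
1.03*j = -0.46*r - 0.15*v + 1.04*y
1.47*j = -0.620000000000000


Then:
j = -0.42
r = 0.865942028985507*y + 0.346569062407572
v = 4.27777777777778*y + 1.83333333333333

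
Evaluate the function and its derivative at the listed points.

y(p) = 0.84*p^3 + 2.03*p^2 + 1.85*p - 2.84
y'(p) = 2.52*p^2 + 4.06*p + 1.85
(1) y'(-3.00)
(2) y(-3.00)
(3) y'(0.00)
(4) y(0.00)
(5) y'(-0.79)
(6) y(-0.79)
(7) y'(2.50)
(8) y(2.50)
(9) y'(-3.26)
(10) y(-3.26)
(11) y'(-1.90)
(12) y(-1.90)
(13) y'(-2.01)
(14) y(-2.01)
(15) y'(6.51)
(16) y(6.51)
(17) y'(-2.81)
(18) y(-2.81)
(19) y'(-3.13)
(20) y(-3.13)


(1) = 12.35
(2) = -12.80
(3) = 1.85
(4) = -2.84
(5) = 0.22
(6) = -3.45
(7) = 27.75
(8) = 27.60
(9) = 15.40
(10) = -16.40
(11) = 3.23
(12) = -4.79
(13) = 3.87
(14) = -5.18
(15) = 135.08
(16) = 326.99
(17) = 10.34
(18) = -10.65
(19) = 13.83
(20) = -14.50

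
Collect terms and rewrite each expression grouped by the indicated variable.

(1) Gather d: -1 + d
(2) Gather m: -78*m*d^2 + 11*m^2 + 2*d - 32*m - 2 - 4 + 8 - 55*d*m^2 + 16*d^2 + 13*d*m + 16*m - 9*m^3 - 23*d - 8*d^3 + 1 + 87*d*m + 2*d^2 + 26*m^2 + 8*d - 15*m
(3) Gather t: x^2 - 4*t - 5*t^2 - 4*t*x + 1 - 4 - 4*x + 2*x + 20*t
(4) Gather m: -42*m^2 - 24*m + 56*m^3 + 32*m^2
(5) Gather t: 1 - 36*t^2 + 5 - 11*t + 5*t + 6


(1) = d - 1
(2) = -8*d^3 + 18*d^2 - 13*d - 9*m^3 + m^2*(37 - 55*d) + m*(-78*d^2 + 100*d - 31) + 3
(3) = -5*t^2 + t*(16 - 4*x) + x^2 - 2*x - 3
(4) = 56*m^3 - 10*m^2 - 24*m
(5) = -36*t^2 - 6*t + 12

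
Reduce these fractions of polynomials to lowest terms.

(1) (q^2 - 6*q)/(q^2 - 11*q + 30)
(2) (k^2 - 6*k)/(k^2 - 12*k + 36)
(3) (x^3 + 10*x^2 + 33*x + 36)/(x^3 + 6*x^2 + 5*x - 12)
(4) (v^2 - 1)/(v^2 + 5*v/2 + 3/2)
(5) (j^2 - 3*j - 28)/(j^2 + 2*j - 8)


(1) = q/(q - 5)
(2) = k/(k - 6)
(3) = (x + 3)/(x - 1)
(4) = (2*v - 2)/(2*v + 3)
(5) = (j - 7)/(j - 2)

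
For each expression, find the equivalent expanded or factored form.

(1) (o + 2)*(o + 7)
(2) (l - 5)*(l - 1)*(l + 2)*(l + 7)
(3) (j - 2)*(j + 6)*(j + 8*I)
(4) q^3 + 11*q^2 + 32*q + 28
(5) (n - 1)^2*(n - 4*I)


(1) = o^2 + 9*o + 14
(2) = l^4 + 3*l^3 - 35*l^2 - 39*l + 70
(3) = j^3 + 4*j^2 + 8*I*j^2 - 12*j + 32*I*j - 96*I
(4) = (q + 2)^2*(q + 7)
(5) = n^3 - 2*n^2 - 4*I*n^2 + n + 8*I*n - 4*I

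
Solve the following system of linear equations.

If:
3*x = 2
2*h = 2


Then:
h = 1
x = 2/3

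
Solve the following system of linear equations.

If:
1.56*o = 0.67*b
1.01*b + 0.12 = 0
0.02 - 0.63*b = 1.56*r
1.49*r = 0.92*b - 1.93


Then:
No Solution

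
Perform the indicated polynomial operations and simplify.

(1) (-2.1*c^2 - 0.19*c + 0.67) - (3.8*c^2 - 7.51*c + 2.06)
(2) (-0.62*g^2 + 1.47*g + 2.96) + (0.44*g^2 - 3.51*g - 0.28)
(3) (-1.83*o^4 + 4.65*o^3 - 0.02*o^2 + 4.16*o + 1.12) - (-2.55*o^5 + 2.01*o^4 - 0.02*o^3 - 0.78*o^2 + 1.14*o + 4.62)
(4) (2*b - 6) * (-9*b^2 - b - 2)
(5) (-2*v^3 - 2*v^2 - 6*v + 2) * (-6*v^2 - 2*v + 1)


(1) = -5.9*c^2 + 7.32*c - 1.39
(2) = -0.18*g^2 - 2.04*g + 2.68
(3) = 2.55*o^5 - 3.84*o^4 + 4.67*o^3 + 0.76*o^2 + 3.02*o - 3.5
(4) = -18*b^3 + 52*b^2 + 2*b + 12
(5) = 12*v^5 + 16*v^4 + 38*v^3 - 2*v^2 - 10*v + 2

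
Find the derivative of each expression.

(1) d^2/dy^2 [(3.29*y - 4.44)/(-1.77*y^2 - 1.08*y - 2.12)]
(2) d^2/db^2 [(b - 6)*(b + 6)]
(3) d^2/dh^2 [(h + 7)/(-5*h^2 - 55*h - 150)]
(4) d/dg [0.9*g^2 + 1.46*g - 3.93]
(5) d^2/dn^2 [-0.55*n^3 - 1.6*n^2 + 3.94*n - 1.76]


(1) = (-(3.29*y - 4.44)*(3.54*y + 1.08)*(7.08*y + 2.16) + (34.9398*y - 8.6112)*(1.77*y^2 + 1.08*y + 2.12))/(1.77*y^2 + 1.08*y + 2.12)^3
(2) = 2
(3) = 2*(3*(h + 6)*(h^2 + 11*h + 30) - (h + 7)*(2*h + 11)^2)/(5*(h^2 + 11*h + 30)^3)
(4) = 1.8*g + 1.46
(5) = -3.3*n - 3.2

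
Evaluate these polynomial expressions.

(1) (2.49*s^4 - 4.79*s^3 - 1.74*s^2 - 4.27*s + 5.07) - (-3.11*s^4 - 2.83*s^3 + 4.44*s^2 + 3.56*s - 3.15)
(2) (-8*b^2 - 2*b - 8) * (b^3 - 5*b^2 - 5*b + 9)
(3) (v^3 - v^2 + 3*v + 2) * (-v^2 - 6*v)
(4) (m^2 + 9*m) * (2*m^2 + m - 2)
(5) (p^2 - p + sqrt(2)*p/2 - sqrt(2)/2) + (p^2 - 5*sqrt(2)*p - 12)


(1) = 5.6*s^4 - 1.96*s^3 - 6.18*s^2 - 7.83*s + 8.22
(2) = -8*b^5 + 38*b^4 + 42*b^3 - 22*b^2 + 22*b - 72
(3) = -v^5 - 5*v^4 + 3*v^3 - 20*v^2 - 12*v
(4) = 2*m^4 + 19*m^3 + 7*m^2 - 18*m
(5) = 2*p^2 - 9*sqrt(2)*p/2 - p - 12 - sqrt(2)/2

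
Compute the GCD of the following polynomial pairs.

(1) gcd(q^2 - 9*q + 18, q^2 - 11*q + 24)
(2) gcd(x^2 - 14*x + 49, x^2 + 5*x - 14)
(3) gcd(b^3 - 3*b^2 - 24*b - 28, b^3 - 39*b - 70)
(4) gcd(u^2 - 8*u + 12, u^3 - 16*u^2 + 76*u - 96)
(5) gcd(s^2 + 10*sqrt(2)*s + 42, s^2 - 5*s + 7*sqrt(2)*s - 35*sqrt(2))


(1) = gcd((q - 6)*(q - 3), (q - 8)*(q - 3)) = q - 3
(2) = 1
(3) = gcd((b - 7)*(b + 2)^2, (b - 7)*(b + 2)*(b + 5)) = b^2 - 5*b - 14
(4) = gcd((u - 6)*(u - 2), (u - 8)*(u - 6)*(u - 2)) = u^2 - 8*u + 12
(5) = gcd((s + 3*sqrt(2))*(s + 7*sqrt(2)), (s - 5)*(s + 7*sqrt(2))) = s + 7*sqrt(2)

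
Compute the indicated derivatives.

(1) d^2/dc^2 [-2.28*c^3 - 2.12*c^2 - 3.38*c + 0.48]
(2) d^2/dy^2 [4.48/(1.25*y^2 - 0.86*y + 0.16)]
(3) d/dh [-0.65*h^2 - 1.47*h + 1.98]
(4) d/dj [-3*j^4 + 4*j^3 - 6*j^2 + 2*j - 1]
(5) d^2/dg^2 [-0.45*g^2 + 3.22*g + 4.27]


(1) = -13.68*c - 4.24
(2) = (-14.0*y^2 + 9.632*y + 4.48*(2.5*y - 0.86)*(5.0*y - 1.72) - 1.792)/(1.25*y^2 - 0.86*y + 0.16)^3
(3) = -1.3*h - 1.47
(4) = -12*j^3 + 12*j^2 - 12*j + 2
(5) = -0.900000000000000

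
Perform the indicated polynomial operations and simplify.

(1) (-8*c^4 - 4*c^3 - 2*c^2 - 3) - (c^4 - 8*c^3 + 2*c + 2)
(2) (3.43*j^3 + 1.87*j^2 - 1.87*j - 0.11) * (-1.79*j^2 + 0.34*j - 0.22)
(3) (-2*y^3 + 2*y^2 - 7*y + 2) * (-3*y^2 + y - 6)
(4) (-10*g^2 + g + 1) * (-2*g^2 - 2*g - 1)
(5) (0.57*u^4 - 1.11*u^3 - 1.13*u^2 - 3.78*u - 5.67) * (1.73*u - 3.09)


(1) = -9*c^4 + 4*c^3 - 2*c^2 - 2*c - 5
(2) = -6.1397*j^5 - 2.1811*j^4 + 3.2285*j^3 - 0.8503*j^2 + 0.374*j + 0.0242
(3) = 6*y^5 - 8*y^4 + 35*y^3 - 25*y^2 + 44*y - 12
(4) = 20*g^4 + 18*g^3 + 6*g^2 - 3*g - 1
(5) = 0.9861*u^5 - 3.6816*u^4 + 1.475*u^3 - 3.0477*u^2 + 1.8711*u + 17.5203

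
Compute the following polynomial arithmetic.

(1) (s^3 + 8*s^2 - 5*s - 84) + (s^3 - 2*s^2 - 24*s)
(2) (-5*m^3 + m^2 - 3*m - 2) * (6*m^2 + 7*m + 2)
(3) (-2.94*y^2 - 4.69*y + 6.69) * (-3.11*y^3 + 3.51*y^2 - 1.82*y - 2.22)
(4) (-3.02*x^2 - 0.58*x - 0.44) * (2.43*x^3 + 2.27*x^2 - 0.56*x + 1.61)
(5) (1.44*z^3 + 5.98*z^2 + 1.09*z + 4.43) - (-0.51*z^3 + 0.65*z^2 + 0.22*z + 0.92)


(1) = 2*s^3 + 6*s^2 - 29*s - 84
(2) = -30*m^5 - 29*m^4 - 21*m^3 - 31*m^2 - 20*m - 4
(3) = 9.1434*y^5 + 4.2665*y^4 - 31.917*y^3 + 38.5445*y^2 - 1.764*y - 14.8518
(4) = -7.3386*x^5 - 8.2648*x^4 - 0.6946*x^3 - 5.5362*x^2 - 0.6874*x - 0.7084
(5) = 1.95*z^3 + 5.33*z^2 + 0.87*z + 3.51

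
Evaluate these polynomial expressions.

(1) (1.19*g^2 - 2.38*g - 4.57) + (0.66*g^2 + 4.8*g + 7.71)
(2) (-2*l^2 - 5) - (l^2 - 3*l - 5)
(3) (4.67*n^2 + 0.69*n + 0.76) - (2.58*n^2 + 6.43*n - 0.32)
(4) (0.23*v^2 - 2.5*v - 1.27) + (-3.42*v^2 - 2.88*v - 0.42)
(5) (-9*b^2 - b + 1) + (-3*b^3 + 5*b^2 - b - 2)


(1) = 1.85*g^2 + 2.42*g + 3.14
(2) = -3*l^2 + 3*l
(3) = 2.09*n^2 - 5.74*n + 1.08
(4) = -3.19*v^2 - 5.38*v - 1.69
(5) = -3*b^3 - 4*b^2 - 2*b - 1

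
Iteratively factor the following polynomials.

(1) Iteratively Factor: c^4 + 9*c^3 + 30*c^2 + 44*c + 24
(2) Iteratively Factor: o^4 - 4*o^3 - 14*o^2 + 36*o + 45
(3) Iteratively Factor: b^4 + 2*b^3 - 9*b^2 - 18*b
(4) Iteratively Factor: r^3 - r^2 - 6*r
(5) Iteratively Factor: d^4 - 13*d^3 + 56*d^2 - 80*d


(1) = (c + 2)*(c^3 + 7*c^2 + 16*c + 12) = (c + 2)^2*(c^2 + 5*c + 6) = (c + 2)^2*(c + 3)*(c + 2)
(2) = (o + 1)*(o^3 - 5*o^2 - 9*o + 45) = (o + 1)*(o + 3)*(o^2 - 8*o + 15) = (o - 3)*(o + 1)*(o + 3)*(o - 5)
(3) = (b)*(b^3 + 2*b^2 - 9*b - 18) = b*(b - 3)*(b^2 + 5*b + 6) = b*(b - 3)*(b + 3)*(b + 2)
(4) = (r - 3)*(r^2 + 2*r) = r*(r - 3)*(r + 2)
(5) = (d - 4)*(d^3 - 9*d^2 + 20*d) = (d - 4)^2*(d^2 - 5*d) = d*(d - 4)^2*(d - 5)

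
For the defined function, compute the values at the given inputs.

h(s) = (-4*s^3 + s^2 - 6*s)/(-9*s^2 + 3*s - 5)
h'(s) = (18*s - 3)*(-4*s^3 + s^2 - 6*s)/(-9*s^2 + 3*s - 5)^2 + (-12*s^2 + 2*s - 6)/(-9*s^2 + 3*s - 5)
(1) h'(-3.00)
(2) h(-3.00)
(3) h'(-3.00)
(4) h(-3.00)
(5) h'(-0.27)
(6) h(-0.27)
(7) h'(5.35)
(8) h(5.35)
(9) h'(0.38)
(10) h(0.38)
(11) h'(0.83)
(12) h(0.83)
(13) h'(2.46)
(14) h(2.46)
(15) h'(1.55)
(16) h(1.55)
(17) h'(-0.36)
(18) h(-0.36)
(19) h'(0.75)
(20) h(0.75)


(1) = 0.41
(2) = -1.42
(3) = 0.41
(4) = -1.42
(5) = 0.81
(6) = -0.27
(7) = 0.43
(8) = 2.50
(9) = 1.01
(10) = 0.46
(11) = 0.41
(12) = 0.76
(13) = 0.38
(14) = 1.31
(15) = 0.32
(16) = 0.99
(17) = 0.69
(18) = -0.34
(19) = 0.47
(20) = 0.72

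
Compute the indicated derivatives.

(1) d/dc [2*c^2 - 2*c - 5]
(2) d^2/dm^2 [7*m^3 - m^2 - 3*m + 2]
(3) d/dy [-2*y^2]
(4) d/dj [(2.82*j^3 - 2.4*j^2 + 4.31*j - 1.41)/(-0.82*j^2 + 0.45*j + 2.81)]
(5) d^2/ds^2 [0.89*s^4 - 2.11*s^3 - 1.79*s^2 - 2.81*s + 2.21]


(1) = 4*c - 2
(2) = 42*m - 2
(3) = -4*y
(4) = (-2.3124*j^4 + 2.538*j^3 + 26.2268*j^2 - 15.8004*j + 12.7456)/(0.6724*j^4 - 0.738*j^3 - 4.4059*j^2 + 2.529*j + 7.8961)
(5) = 10.68*s^2 - 12.66*s - 3.58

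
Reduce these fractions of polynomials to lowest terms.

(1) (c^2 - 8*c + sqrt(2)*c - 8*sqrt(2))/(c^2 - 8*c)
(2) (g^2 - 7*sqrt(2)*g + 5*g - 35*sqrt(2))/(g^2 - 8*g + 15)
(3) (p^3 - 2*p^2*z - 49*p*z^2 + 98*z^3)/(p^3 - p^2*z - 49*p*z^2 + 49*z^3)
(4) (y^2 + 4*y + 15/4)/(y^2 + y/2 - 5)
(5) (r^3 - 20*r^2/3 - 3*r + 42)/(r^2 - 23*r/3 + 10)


(1) = (c + sqrt(2))/c
(2) = (g^2 + g*(5 - 7*sqrt(2)) - 35*sqrt(2))/(g^2 - 8*g + 15)
(3) = (-p + 2*z)/(-p + z)
(4) = (2*y + 3)/(2*y - 4)
(5) = (3*r^2 - 2*r - 21)/(3*r - 5)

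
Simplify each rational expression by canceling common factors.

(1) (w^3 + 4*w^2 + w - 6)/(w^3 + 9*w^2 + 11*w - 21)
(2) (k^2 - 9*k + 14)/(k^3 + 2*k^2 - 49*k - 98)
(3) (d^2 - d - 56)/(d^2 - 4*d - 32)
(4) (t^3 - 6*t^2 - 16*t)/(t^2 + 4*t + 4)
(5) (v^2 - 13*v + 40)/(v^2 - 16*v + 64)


(1) = (w + 2)/(w + 7)
(2) = (k - 2)/(k^2 + 9*k + 14)
(3) = (d + 7)/(d + 4)
(4) = (t^2 - 8*t)/(t + 2)
(5) = (v - 5)/(v - 8)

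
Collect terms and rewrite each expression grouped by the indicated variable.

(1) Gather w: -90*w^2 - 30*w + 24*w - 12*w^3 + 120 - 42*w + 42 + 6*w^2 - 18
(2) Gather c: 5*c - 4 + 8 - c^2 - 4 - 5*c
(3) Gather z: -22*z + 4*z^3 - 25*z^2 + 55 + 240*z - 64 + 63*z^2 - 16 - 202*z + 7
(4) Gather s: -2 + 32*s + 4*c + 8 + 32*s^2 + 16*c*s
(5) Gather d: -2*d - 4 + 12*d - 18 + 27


(1) = -12*w^3 - 84*w^2 - 48*w + 144
(2) = -c^2
(3) = 4*z^3 + 38*z^2 + 16*z - 18
(4) = 4*c + 32*s^2 + s*(16*c + 32) + 6
(5) = 10*d + 5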